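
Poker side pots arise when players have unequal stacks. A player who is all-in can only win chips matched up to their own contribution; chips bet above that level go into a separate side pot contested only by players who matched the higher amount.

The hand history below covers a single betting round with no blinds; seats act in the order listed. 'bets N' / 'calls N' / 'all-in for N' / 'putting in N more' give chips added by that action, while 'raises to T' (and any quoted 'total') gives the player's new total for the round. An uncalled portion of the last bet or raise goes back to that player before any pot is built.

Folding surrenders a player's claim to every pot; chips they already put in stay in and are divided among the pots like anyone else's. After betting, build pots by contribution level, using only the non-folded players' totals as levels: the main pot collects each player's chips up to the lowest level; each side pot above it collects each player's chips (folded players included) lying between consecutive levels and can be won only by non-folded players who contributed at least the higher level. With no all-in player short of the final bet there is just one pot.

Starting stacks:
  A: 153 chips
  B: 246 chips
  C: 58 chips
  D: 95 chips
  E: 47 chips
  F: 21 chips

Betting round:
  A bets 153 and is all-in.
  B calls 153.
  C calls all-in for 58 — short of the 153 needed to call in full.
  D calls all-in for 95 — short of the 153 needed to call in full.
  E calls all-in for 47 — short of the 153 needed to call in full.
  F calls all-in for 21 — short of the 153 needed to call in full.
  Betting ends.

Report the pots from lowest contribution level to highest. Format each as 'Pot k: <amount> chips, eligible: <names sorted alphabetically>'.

Pot 1: 126 chips, eligible: A, B, C, D, E, F
Pot 2: 130 chips, eligible: A, B, C, D, E
Pot 3: 44 chips, eligible: A, B, C, D
Pot 4: 111 chips, eligible: A, B, D
Pot 5: 116 chips, eligible: A, B

Derivation:
Contributions: A=153, B=153, C=58, D=95, E=47, F=21
Pot levels (distinct totals of non-folded players): 21, 47, 58, 95, 153
Layer 1-21: 21 each from A, B, C, D, E, F = 21*6 = 126 chips; eligible A, B, C, D, E, F
Layer 22-47: 26 each from A, B, C, D, E = 26*5 = 130 chips; eligible A, B, C, D, E
Layer 48-58: 11 each from A, B, C, D = 11*4 = 44 chips; eligible A, B, C, D
Layer 59-95: 37 each from A, B, D = 37*3 = 111 chips; eligible A, B, D
Layer 96-153: 58 each from A, B = 58*2 = 116 chips; eligible A, B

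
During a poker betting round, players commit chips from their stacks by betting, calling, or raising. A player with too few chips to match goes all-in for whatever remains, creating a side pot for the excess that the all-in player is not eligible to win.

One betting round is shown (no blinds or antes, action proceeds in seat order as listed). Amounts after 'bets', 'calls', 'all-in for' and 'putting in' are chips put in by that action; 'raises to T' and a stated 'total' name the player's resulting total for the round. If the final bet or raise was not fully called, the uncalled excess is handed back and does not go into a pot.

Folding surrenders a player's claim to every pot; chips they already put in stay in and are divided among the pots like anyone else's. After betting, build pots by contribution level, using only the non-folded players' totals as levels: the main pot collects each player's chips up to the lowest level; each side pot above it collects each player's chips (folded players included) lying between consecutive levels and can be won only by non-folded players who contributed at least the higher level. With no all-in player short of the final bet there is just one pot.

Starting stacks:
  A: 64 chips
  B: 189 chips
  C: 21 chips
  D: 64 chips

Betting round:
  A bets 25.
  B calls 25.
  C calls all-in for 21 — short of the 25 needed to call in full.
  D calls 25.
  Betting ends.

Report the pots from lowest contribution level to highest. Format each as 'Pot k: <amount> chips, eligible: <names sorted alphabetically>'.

Pot 1: 84 chips, eligible: A, B, C, D
Pot 2: 12 chips, eligible: A, B, D

Derivation:
Contributions: A=25, B=25, C=21, D=25
Pot levels (distinct totals of non-folded players): 21, 25
Layer 1-21: 21 each from A, B, C, D = 21*4 = 84 chips; eligible A, B, C, D
Layer 22-25: 4 each from A, B, D = 4*3 = 12 chips; eligible A, B, D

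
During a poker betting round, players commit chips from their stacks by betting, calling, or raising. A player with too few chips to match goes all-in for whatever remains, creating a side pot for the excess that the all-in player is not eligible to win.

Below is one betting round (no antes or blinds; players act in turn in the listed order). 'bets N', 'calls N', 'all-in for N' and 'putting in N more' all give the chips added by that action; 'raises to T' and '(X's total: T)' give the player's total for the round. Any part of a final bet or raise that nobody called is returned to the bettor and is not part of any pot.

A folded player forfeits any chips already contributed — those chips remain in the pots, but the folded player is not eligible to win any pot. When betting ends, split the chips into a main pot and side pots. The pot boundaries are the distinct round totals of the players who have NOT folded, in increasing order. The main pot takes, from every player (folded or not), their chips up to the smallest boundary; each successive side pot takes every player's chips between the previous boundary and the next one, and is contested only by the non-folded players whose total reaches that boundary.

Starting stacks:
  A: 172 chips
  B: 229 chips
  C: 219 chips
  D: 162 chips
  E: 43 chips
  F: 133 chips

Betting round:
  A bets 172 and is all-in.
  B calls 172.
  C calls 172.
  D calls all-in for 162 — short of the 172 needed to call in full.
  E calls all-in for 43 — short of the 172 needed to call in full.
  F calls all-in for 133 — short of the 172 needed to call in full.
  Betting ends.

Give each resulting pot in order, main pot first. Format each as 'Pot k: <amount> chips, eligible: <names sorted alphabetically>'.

Contributions: A=172, B=172, C=172, D=162, E=43, F=133
Pot levels (distinct totals of non-folded players): 43, 133, 162, 172
Layer 1-43: 43 each from A, B, C, D, E, F = 43*6 = 258 chips; eligible A, B, C, D, E, F
Layer 44-133: 90 each from A, B, C, D, F = 90*5 = 450 chips; eligible A, B, C, D, F
Layer 134-162: 29 each from A, B, C, D = 29*4 = 116 chips; eligible A, B, C, D
Layer 163-172: 10 each from A, B, C = 10*3 = 30 chips; eligible A, B, C

Pot 1: 258 chips, eligible: A, B, C, D, E, F
Pot 2: 450 chips, eligible: A, B, C, D, F
Pot 3: 116 chips, eligible: A, B, C, D
Pot 4: 30 chips, eligible: A, B, C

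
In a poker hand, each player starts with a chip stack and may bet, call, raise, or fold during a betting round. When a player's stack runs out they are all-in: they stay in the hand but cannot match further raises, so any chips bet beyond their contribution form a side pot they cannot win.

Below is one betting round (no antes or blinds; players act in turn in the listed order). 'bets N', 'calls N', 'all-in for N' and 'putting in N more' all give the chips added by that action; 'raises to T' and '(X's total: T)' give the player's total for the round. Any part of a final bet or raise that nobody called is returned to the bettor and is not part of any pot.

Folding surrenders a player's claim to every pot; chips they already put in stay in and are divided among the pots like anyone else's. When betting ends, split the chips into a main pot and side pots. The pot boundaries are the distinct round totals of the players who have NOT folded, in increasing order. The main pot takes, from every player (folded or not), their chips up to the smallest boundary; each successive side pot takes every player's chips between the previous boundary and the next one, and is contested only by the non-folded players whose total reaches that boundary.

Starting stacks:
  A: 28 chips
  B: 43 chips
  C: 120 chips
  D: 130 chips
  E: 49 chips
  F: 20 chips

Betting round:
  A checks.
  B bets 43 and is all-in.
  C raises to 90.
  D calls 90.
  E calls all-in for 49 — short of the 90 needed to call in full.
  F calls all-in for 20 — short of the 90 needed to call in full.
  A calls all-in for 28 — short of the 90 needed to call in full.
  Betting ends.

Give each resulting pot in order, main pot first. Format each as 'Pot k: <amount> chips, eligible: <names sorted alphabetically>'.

Contributions: A=28, B=43, C=90, D=90, E=49, F=20
Pot levels (distinct totals of non-folded players): 20, 28, 43, 49, 90
Layer 1-20: 20 each from A, B, C, D, E, F = 20*6 = 120 chips; eligible A, B, C, D, E, F
Layer 21-28: 8 each from A, B, C, D, E = 8*5 = 40 chips; eligible A, B, C, D, E
Layer 29-43: 15 each from B, C, D, E = 15*4 = 60 chips; eligible B, C, D, E
Layer 44-49: 6 each from C, D, E = 6*3 = 18 chips; eligible C, D, E
Layer 50-90: 41 each from C, D = 41*2 = 82 chips; eligible C, D

Pot 1: 120 chips, eligible: A, B, C, D, E, F
Pot 2: 40 chips, eligible: A, B, C, D, E
Pot 3: 60 chips, eligible: B, C, D, E
Pot 4: 18 chips, eligible: C, D, E
Pot 5: 82 chips, eligible: C, D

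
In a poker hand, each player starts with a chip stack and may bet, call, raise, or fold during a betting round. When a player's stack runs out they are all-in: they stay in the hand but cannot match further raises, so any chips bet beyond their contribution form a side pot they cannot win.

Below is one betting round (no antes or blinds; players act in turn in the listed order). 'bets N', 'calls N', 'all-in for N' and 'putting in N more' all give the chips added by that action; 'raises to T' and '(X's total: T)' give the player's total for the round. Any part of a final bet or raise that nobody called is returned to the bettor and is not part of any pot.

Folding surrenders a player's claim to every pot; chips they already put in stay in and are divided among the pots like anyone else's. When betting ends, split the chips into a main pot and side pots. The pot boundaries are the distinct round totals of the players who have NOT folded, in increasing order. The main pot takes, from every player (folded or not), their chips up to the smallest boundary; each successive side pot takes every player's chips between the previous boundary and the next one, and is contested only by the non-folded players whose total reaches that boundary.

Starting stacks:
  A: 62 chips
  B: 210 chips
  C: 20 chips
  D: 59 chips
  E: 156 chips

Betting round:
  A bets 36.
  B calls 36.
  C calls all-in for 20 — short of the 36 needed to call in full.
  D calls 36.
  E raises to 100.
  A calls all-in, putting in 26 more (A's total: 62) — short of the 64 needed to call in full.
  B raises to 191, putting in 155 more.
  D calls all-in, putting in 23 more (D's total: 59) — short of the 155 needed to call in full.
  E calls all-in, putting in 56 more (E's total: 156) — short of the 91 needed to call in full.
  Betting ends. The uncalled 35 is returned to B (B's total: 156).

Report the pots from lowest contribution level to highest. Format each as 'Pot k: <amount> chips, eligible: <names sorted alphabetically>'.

Pot 1: 100 chips, eligible: A, B, C, D, E
Pot 2: 156 chips, eligible: A, B, D, E
Pot 3: 9 chips, eligible: A, B, E
Pot 4: 188 chips, eligible: B, E

Derivation:
Contributions (after 35 returned to B): A=62, B=156, C=20, D=59, E=156
Pot levels (distinct totals of non-folded players): 20, 59, 62, 156
Layer 1-20: 20 each from A, B, C, D, E = 20*5 = 100 chips; eligible A, B, C, D, E
Layer 21-59: 39 each from A, B, D, E = 39*4 = 156 chips; eligible A, B, D, E
Layer 60-62: 3 each from A, B, E = 3*3 = 9 chips; eligible A, B, E
Layer 63-156: 94 each from B, E = 94*2 = 188 chips; eligible B, E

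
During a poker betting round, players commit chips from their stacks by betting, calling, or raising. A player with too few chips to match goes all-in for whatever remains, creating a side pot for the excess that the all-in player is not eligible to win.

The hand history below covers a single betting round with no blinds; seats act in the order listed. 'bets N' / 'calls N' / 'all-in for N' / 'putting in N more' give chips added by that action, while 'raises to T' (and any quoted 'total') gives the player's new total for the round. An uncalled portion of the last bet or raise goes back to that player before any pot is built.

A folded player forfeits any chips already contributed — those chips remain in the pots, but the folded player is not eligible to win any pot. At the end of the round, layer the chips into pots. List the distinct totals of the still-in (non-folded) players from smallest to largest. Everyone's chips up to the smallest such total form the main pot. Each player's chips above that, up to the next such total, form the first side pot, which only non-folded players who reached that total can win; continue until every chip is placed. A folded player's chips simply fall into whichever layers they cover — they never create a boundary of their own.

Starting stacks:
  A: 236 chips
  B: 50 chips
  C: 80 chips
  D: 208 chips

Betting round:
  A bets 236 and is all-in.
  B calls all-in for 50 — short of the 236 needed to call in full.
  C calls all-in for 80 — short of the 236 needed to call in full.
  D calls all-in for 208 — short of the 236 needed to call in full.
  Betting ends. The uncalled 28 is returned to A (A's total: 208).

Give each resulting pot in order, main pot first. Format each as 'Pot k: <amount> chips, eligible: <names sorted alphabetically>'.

Contributions (after 28 returned to A): A=208, B=50, C=80, D=208
Pot levels (distinct totals of non-folded players): 50, 80, 208
Layer 1-50: 50 each from A, B, C, D = 50*4 = 200 chips; eligible A, B, C, D
Layer 51-80: 30 each from A, C, D = 30*3 = 90 chips; eligible A, C, D
Layer 81-208: 128 each from A, D = 128*2 = 256 chips; eligible A, D

Pot 1: 200 chips, eligible: A, B, C, D
Pot 2: 90 chips, eligible: A, C, D
Pot 3: 256 chips, eligible: A, D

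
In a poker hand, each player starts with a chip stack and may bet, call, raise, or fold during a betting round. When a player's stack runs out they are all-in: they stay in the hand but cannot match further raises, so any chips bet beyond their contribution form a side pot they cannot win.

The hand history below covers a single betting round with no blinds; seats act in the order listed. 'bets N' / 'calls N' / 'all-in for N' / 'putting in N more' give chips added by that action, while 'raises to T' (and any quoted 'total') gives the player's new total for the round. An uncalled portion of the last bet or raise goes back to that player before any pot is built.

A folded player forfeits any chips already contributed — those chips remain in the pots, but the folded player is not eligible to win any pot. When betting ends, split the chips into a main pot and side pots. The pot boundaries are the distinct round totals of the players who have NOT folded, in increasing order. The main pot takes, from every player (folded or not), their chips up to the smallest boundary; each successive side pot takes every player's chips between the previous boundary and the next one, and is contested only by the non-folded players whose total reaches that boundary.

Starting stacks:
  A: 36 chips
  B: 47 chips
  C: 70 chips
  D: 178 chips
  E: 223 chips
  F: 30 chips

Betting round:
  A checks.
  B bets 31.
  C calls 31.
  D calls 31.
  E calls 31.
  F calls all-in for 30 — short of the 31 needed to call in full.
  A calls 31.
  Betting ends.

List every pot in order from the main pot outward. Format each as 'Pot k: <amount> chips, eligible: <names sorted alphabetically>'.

Contributions: A=31, B=31, C=31, D=31, E=31, F=30
Pot levels (distinct totals of non-folded players): 30, 31
Layer 1-30: 30 each from A, B, C, D, E, F = 30*6 = 180 chips; eligible A, B, C, D, E, F
Layer 31-31: 1 each from A, B, C, D, E = 1*5 = 5 chips; eligible A, B, C, D, E

Pot 1: 180 chips, eligible: A, B, C, D, E, F
Pot 2: 5 chips, eligible: A, B, C, D, E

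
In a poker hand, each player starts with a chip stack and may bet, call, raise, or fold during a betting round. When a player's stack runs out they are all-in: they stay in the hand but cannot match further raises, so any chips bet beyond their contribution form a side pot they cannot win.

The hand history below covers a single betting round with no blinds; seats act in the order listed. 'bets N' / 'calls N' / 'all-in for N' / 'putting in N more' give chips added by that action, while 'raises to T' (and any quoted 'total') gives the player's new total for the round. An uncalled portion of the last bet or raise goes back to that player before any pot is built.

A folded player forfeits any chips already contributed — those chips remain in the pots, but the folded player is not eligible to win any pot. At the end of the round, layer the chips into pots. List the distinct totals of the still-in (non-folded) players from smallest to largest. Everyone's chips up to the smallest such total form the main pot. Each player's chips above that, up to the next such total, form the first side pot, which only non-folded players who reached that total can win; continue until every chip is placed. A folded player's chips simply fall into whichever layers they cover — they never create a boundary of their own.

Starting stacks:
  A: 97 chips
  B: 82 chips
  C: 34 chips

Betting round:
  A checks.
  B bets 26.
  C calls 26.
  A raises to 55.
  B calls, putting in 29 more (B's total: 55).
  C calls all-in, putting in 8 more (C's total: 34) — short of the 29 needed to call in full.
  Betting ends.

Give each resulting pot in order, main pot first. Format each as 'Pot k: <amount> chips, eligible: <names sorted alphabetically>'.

Pot 1: 102 chips, eligible: A, B, C
Pot 2: 42 chips, eligible: A, B

Derivation:
Contributions: A=55, B=55, C=34
Pot levels (distinct totals of non-folded players): 34, 55
Layer 1-34: 34 each from A, B, C = 34*3 = 102 chips; eligible A, B, C
Layer 35-55: 21 each from A, B = 21*2 = 42 chips; eligible A, B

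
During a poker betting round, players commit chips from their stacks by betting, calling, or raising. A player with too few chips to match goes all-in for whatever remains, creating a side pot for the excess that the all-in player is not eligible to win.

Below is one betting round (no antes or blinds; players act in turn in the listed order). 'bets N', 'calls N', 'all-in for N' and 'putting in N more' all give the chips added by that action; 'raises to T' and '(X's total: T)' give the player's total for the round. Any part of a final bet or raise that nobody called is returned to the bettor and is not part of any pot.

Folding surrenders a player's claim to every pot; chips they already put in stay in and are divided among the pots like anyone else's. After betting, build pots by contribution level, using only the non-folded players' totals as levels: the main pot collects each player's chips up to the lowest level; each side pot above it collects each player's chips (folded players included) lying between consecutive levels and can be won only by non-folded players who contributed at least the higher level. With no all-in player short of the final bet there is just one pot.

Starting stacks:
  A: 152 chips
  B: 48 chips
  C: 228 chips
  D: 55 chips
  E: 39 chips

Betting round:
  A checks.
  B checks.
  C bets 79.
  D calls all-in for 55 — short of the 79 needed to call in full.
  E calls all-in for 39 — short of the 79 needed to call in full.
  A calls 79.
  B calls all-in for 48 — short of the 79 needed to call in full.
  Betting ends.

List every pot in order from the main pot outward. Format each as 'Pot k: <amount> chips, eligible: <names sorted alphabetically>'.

Contributions: A=79, B=48, C=79, D=55, E=39
Pot levels (distinct totals of non-folded players): 39, 48, 55, 79
Layer 1-39: 39 each from A, B, C, D, E = 39*5 = 195 chips; eligible A, B, C, D, E
Layer 40-48: 9 each from A, B, C, D = 9*4 = 36 chips; eligible A, B, C, D
Layer 49-55: 7 each from A, C, D = 7*3 = 21 chips; eligible A, C, D
Layer 56-79: 24 each from A, C = 24*2 = 48 chips; eligible A, C

Pot 1: 195 chips, eligible: A, B, C, D, E
Pot 2: 36 chips, eligible: A, B, C, D
Pot 3: 21 chips, eligible: A, C, D
Pot 4: 48 chips, eligible: A, C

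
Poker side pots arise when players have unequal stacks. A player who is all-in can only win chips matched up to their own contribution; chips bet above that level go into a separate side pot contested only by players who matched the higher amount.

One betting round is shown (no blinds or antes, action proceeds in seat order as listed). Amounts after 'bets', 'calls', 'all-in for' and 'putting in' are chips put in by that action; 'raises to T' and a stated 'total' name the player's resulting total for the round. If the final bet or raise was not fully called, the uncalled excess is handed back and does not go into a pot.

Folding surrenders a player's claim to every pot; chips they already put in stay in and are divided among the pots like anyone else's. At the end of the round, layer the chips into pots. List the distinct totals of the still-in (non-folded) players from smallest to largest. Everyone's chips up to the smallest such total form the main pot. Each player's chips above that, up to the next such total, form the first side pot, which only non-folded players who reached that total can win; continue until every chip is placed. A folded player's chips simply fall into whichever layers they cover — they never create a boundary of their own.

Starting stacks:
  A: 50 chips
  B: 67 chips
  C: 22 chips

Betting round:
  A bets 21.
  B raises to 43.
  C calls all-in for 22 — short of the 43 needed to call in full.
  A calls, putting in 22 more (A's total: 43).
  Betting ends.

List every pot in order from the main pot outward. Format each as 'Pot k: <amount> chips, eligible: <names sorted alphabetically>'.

Pot 1: 66 chips, eligible: A, B, C
Pot 2: 42 chips, eligible: A, B

Derivation:
Contributions: A=43, B=43, C=22
Pot levels (distinct totals of non-folded players): 22, 43
Layer 1-22: 22 each from A, B, C = 22*3 = 66 chips; eligible A, B, C
Layer 23-43: 21 each from A, B = 21*2 = 42 chips; eligible A, B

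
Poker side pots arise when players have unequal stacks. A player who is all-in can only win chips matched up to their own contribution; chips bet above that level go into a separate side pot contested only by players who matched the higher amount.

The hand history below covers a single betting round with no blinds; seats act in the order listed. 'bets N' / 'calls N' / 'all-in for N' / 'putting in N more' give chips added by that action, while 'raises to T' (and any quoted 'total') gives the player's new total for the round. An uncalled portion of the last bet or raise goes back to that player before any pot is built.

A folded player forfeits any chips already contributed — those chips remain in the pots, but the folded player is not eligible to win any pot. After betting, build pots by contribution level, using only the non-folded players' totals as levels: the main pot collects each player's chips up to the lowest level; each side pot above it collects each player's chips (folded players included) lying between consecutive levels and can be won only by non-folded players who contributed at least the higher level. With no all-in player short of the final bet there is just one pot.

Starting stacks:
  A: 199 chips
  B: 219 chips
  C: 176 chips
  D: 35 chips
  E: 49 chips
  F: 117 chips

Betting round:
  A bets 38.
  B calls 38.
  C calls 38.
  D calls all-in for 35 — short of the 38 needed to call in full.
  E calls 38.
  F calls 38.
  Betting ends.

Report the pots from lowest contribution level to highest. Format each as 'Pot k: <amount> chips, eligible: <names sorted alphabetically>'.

Pot 1: 210 chips, eligible: A, B, C, D, E, F
Pot 2: 15 chips, eligible: A, B, C, E, F

Derivation:
Contributions: A=38, B=38, C=38, D=35, E=38, F=38
Pot levels (distinct totals of non-folded players): 35, 38
Layer 1-35: 35 each from A, B, C, D, E, F = 35*6 = 210 chips; eligible A, B, C, D, E, F
Layer 36-38: 3 each from A, B, C, E, F = 3*5 = 15 chips; eligible A, B, C, E, F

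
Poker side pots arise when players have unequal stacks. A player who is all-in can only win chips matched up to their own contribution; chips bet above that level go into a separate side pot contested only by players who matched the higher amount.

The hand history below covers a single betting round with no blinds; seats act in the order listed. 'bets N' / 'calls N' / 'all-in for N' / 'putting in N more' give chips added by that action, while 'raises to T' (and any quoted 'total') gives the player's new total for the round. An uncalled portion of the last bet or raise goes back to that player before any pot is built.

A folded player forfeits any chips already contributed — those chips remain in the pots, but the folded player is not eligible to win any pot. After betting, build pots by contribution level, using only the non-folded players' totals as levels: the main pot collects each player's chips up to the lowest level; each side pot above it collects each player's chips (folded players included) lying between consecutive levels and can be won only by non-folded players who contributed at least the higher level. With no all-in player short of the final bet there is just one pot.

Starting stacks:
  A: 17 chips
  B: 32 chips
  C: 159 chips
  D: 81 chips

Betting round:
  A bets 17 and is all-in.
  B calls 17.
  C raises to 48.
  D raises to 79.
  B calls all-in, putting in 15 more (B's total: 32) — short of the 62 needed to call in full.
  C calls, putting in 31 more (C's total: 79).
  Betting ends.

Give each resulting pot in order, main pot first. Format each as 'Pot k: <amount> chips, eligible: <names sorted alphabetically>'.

Pot 1: 68 chips, eligible: A, B, C, D
Pot 2: 45 chips, eligible: B, C, D
Pot 3: 94 chips, eligible: C, D

Derivation:
Contributions: A=17, B=32, C=79, D=79
Pot levels (distinct totals of non-folded players): 17, 32, 79
Layer 1-17: 17 each from A, B, C, D = 17*4 = 68 chips; eligible A, B, C, D
Layer 18-32: 15 each from B, C, D = 15*3 = 45 chips; eligible B, C, D
Layer 33-79: 47 each from C, D = 47*2 = 94 chips; eligible C, D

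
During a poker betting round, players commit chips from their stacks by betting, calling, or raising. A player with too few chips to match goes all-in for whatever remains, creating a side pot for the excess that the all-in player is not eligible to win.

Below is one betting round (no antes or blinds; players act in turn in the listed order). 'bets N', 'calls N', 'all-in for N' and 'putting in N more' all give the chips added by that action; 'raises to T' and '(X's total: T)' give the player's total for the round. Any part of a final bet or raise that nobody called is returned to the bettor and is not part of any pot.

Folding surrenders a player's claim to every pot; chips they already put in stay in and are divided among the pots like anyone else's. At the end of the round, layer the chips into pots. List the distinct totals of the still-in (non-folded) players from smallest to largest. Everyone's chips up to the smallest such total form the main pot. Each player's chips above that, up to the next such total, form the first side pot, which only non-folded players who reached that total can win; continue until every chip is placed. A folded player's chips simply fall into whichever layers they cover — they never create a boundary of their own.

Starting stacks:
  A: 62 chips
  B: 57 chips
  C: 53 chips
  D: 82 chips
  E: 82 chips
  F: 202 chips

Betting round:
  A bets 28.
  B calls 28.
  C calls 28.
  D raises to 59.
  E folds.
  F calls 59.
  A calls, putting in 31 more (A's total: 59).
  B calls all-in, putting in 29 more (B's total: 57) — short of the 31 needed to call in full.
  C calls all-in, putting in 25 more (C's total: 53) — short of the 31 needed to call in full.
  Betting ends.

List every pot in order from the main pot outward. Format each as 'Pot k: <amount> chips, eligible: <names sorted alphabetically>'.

Contributions: A=59, B=57, C=53, D=59, F=59
Folded: E
Pot levels (distinct totals of non-folded players): 53, 57, 59
Layer 1-53: 53 each from A, B, C, D, F = 53*5 = 265 chips; eligible A, B, C, D, F
Layer 54-57: 4 each from A, B, D, F = 4*4 = 16 chips; eligible A, B, D, F
Layer 58-59: 2 each from A, D, F = 2*3 = 6 chips; eligible A, D, F

Pot 1: 265 chips, eligible: A, B, C, D, F
Pot 2: 16 chips, eligible: A, B, D, F
Pot 3: 6 chips, eligible: A, D, F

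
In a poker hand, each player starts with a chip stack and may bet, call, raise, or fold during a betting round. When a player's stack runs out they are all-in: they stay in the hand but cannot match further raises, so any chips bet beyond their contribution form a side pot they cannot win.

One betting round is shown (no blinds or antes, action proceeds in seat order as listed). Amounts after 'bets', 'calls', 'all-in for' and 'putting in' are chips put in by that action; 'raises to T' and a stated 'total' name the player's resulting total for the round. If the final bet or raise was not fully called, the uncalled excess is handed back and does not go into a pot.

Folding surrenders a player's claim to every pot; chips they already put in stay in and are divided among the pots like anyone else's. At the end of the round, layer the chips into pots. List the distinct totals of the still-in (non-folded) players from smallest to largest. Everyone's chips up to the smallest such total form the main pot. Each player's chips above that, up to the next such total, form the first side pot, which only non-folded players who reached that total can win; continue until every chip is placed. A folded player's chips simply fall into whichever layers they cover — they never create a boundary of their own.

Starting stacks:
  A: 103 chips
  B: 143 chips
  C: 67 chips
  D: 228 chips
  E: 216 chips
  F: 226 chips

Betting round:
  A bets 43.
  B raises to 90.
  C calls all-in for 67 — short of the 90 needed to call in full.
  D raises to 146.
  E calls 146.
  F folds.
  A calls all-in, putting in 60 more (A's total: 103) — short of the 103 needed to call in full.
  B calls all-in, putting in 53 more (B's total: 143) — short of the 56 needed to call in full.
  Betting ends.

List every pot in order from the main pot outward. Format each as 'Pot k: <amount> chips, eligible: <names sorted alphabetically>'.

Contributions: A=103, B=143, C=67, D=146, E=146
Folded: F
Pot levels (distinct totals of non-folded players): 67, 103, 143, 146
Layer 1-67: 67 each from A, B, C, D, E = 67*5 = 335 chips; eligible A, B, C, D, E
Layer 68-103: 36 each from A, B, D, E = 36*4 = 144 chips; eligible A, B, D, E
Layer 104-143: 40 each from B, D, E = 40*3 = 120 chips; eligible B, D, E
Layer 144-146: 3 each from D, E = 3*2 = 6 chips; eligible D, E

Pot 1: 335 chips, eligible: A, B, C, D, E
Pot 2: 144 chips, eligible: A, B, D, E
Pot 3: 120 chips, eligible: B, D, E
Pot 4: 6 chips, eligible: D, E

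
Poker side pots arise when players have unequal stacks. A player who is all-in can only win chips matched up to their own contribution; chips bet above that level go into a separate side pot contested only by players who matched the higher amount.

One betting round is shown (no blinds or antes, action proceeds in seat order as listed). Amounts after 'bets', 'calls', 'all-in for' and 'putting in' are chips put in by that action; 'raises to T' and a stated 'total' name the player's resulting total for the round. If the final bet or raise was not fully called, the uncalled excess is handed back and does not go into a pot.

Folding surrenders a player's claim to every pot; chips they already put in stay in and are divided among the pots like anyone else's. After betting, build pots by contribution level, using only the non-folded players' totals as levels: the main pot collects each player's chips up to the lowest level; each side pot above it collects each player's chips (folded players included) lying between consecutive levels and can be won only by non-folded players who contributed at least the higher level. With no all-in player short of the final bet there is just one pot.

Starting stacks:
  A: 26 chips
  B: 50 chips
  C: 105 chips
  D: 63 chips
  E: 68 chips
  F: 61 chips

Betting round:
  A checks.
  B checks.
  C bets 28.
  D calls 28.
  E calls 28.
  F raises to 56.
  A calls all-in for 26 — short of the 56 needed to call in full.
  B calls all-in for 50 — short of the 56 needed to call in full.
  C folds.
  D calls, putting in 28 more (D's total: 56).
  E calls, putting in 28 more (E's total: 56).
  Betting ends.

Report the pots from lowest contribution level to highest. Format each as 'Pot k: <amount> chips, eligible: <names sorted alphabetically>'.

Contributions: A=26, B=50, C=28, D=56, E=56, F=56
Folded: C
Pot levels (distinct totals of non-folded players): 26, 50, 56
Layer 1-26: 26 each from A, B, C, D, E, F = 26*6 = 156 chips; eligible A, B, D, E, F
Layer 27-50: B 24 + C 2 + D 24 + E 24 + F 24 = 98 chips; eligible B, D, E, F
Layer 51-56: 6 each from D, E, F = 6*3 = 18 chips; eligible D, E, F

Pot 1: 156 chips, eligible: A, B, D, E, F
Pot 2: 98 chips, eligible: B, D, E, F
Pot 3: 18 chips, eligible: D, E, F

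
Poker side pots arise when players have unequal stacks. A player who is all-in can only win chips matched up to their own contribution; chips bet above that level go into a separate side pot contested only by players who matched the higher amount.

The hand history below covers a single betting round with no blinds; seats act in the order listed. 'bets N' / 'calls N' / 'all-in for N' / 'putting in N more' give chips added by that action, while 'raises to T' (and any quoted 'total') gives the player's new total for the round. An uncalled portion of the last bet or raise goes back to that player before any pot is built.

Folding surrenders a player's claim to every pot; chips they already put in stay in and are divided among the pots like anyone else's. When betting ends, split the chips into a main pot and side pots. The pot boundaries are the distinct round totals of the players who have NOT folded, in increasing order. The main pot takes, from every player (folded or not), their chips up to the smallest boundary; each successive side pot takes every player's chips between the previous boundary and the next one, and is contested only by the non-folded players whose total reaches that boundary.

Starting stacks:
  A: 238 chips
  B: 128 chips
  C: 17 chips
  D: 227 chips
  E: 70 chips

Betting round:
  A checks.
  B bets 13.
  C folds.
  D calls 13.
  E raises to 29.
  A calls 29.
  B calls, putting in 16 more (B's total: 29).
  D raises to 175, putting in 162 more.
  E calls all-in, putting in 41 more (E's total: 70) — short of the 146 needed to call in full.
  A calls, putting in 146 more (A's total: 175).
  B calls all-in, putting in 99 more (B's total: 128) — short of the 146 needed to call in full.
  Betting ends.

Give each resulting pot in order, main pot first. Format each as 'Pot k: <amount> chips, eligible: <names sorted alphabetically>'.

Contributions: A=175, B=128, D=175, E=70
Folded: C
Pot levels (distinct totals of non-folded players): 70, 128, 175
Layer 1-70: 70 each from A, B, D, E = 70*4 = 280 chips; eligible A, B, D, E
Layer 71-128: 58 each from A, B, D = 58*3 = 174 chips; eligible A, B, D
Layer 129-175: 47 each from A, D = 47*2 = 94 chips; eligible A, D

Pot 1: 280 chips, eligible: A, B, D, E
Pot 2: 174 chips, eligible: A, B, D
Pot 3: 94 chips, eligible: A, D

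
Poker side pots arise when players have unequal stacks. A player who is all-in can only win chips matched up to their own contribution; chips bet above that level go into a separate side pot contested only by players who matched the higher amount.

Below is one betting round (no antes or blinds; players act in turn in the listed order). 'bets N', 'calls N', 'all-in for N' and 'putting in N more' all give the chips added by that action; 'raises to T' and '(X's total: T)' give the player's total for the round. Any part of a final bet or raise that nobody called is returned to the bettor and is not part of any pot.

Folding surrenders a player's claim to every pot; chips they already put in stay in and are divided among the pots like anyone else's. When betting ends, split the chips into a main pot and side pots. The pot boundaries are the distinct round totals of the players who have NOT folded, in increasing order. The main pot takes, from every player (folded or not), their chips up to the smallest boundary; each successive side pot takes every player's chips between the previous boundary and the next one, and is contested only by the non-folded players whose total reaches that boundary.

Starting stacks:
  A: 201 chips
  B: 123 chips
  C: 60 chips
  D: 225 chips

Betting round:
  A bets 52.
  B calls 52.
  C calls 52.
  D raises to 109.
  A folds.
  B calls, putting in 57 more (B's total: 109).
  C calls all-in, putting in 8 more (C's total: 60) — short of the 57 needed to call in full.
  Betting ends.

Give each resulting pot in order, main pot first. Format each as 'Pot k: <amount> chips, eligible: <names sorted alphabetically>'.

Pot 1: 232 chips, eligible: B, C, D
Pot 2: 98 chips, eligible: B, D

Derivation:
Contributions: A=52, B=109, C=60, D=109
Folded: A
Pot levels (distinct totals of non-folded players): 60, 109
Layer 1-60: A 52 + B 60 + C 60 + D 60 = 232 chips; eligible B, C, D
Layer 61-109: 49 each from B, D = 49*2 = 98 chips; eligible B, D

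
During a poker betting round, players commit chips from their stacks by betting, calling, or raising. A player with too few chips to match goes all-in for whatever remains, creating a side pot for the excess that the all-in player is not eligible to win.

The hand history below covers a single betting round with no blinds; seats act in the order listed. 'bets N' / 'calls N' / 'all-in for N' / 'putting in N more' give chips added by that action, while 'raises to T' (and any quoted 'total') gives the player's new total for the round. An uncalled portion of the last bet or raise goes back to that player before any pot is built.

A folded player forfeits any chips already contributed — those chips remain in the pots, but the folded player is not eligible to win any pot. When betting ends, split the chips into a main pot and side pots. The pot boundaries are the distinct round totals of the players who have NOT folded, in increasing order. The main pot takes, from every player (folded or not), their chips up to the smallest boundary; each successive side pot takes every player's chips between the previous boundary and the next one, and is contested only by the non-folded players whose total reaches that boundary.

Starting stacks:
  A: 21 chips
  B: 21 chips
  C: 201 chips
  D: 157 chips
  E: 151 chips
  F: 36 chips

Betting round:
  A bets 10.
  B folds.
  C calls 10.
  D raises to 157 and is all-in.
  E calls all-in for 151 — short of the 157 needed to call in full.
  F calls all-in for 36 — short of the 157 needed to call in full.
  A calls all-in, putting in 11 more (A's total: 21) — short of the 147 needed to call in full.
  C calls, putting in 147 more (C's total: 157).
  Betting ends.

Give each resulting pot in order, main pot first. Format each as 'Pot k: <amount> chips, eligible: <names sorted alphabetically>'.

Contributions: A=21, C=157, D=157, E=151, F=36
Folded: B
Pot levels (distinct totals of non-folded players): 21, 36, 151, 157
Layer 1-21: 21 each from A, C, D, E, F = 21*5 = 105 chips; eligible A, C, D, E, F
Layer 22-36: 15 each from C, D, E, F = 15*4 = 60 chips; eligible C, D, E, F
Layer 37-151: 115 each from C, D, E = 115*3 = 345 chips; eligible C, D, E
Layer 152-157: 6 each from C, D = 6*2 = 12 chips; eligible C, D

Pot 1: 105 chips, eligible: A, C, D, E, F
Pot 2: 60 chips, eligible: C, D, E, F
Pot 3: 345 chips, eligible: C, D, E
Pot 4: 12 chips, eligible: C, D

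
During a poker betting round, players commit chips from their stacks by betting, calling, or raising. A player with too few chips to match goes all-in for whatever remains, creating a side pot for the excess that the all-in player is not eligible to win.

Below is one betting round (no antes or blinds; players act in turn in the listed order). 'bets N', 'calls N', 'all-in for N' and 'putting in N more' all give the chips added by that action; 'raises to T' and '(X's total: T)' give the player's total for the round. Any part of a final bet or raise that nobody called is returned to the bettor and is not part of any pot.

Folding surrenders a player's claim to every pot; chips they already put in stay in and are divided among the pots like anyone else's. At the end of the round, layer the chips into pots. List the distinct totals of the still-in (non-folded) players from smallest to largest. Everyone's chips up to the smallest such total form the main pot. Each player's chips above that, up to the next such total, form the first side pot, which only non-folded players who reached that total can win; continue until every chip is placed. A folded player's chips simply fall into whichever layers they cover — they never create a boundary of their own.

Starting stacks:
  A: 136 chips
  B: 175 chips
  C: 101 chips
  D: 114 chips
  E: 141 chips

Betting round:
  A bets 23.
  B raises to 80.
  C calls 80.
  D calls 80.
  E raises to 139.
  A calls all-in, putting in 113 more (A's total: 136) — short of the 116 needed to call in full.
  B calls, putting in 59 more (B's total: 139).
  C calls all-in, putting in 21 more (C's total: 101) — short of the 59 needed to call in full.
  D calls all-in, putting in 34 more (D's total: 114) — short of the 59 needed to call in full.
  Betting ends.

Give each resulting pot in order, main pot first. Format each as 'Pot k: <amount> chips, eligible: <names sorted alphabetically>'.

Pot 1: 505 chips, eligible: A, B, C, D, E
Pot 2: 52 chips, eligible: A, B, D, E
Pot 3: 66 chips, eligible: A, B, E
Pot 4: 6 chips, eligible: B, E

Derivation:
Contributions: A=136, B=139, C=101, D=114, E=139
Pot levels (distinct totals of non-folded players): 101, 114, 136, 139
Layer 1-101: 101 each from A, B, C, D, E = 101*5 = 505 chips; eligible A, B, C, D, E
Layer 102-114: 13 each from A, B, D, E = 13*4 = 52 chips; eligible A, B, D, E
Layer 115-136: 22 each from A, B, E = 22*3 = 66 chips; eligible A, B, E
Layer 137-139: 3 each from B, E = 3*2 = 6 chips; eligible B, E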